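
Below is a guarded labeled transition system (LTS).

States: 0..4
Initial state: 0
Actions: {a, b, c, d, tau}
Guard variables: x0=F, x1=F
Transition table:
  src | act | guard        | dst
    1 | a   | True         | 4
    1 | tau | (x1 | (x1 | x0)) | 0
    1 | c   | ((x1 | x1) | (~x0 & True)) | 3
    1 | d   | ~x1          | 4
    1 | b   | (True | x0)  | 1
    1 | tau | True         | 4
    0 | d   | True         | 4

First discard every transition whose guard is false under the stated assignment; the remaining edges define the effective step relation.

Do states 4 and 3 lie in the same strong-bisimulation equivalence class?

Bisimulation quotient by refinement:
  π0 = {{0,1,2,3,4}}
  π1 = {{0},{1},{2,3,4}}
stable after 2 split(s): 3 block(s)
[4]={2,3,4}  [3]={2,3,4}

Answer: BISIMILAR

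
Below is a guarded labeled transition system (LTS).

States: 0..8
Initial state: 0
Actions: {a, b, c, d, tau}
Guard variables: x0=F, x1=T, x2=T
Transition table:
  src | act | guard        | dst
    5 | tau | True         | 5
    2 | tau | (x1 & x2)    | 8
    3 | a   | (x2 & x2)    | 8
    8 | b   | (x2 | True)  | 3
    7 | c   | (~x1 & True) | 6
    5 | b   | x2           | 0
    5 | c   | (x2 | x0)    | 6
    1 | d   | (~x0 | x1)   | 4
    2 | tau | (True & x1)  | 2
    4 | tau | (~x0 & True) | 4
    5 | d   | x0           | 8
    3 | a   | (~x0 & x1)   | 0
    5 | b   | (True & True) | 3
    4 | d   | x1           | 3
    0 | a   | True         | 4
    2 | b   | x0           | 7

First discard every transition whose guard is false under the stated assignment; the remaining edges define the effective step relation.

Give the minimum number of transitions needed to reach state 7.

BFS to 7:
  depth 0: {0}
  depth 1: {4}
  depth 2: {3}
  depth 3: {8}
7 never appears.

Answer: UNREACHABLE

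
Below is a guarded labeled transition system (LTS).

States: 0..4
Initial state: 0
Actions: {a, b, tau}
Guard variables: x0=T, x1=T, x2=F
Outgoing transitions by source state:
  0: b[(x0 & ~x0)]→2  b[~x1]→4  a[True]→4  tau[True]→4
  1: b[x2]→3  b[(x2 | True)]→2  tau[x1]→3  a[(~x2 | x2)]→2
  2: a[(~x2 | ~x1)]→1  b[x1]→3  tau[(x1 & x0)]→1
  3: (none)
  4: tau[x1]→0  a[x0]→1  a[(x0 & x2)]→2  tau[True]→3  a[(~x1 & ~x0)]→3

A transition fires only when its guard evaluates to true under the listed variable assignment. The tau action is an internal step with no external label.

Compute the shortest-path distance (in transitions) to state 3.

Answer: 2

Analysis:
BFS to 3:
  L0 = {0}
  L1 = {4}
  L2 = {1,3}
first hit 3 at d=2 via a·tau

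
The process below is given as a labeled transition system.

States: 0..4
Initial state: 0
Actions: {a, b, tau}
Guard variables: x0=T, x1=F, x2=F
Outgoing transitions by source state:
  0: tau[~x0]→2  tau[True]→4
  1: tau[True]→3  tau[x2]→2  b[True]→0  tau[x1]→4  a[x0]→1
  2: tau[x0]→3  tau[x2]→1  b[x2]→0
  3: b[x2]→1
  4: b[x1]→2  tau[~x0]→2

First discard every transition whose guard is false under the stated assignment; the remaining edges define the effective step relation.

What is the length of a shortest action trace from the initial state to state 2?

BFS to 2:
  Layer 0: {0}
  Layer 1: {4}
2 never appears.

Answer: UNREACHABLE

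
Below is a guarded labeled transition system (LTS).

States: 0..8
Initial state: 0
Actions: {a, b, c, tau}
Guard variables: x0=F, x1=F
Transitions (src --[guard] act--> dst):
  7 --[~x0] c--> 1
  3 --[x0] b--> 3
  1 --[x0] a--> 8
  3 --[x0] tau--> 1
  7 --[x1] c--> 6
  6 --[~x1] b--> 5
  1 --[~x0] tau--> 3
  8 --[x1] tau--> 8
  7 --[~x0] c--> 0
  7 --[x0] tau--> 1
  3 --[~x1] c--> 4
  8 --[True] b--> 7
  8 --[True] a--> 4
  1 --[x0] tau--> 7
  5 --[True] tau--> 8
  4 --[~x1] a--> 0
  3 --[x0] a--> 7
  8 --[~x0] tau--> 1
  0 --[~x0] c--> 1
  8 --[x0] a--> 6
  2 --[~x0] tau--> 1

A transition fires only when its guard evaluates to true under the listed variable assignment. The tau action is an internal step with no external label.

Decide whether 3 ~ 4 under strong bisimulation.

Answer: NOT BISIMILAR

Analysis:
Refine partition for ~:
  π0 = {{0,1,2,3,4,5,6,7,8}}
  π1 = {{0,3,7},{1,2,5},{4},{6},{8}}
  π2 = {{0},{1},{2},{3},{4},{5},{6},{7},{8}}
Fixed point at round 3; 9 class(es).
3∈{3}, 4∈{4}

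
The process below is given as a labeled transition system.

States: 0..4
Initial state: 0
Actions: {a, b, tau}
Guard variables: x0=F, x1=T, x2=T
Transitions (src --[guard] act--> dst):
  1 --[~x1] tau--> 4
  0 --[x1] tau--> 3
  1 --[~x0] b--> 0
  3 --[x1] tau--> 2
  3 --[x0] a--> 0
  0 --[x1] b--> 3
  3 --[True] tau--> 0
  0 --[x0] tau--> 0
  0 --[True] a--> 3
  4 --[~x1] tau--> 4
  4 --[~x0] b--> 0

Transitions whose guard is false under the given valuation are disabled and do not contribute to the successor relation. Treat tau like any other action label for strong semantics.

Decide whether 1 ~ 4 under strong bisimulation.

Compute ~ classes (split until stable):
  π0 = {{0,1,2,3,4}}
  π1 = {{0},{1,4},{2},{3}}
Fixed point at round 2; 4 class(es).
class of 1: {1,4}; class of 4: {1,4}

Answer: BISIMILAR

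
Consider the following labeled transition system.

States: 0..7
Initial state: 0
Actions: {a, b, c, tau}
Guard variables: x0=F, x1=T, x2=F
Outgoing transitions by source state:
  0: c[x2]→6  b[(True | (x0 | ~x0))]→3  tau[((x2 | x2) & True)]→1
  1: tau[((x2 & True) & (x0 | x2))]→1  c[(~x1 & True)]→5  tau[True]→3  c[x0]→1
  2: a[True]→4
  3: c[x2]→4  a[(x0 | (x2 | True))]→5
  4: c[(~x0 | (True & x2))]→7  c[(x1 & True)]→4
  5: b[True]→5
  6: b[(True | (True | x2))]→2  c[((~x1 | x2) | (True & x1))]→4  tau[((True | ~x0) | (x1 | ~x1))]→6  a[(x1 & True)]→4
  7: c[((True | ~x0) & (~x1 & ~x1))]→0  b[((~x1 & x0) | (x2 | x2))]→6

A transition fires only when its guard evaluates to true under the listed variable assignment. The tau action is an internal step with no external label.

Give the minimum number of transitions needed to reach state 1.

BFS to 1:
  depth 0: {0}
  depth 1: {3}
  depth 2: {5}
1 never appears.

Answer: UNREACHABLE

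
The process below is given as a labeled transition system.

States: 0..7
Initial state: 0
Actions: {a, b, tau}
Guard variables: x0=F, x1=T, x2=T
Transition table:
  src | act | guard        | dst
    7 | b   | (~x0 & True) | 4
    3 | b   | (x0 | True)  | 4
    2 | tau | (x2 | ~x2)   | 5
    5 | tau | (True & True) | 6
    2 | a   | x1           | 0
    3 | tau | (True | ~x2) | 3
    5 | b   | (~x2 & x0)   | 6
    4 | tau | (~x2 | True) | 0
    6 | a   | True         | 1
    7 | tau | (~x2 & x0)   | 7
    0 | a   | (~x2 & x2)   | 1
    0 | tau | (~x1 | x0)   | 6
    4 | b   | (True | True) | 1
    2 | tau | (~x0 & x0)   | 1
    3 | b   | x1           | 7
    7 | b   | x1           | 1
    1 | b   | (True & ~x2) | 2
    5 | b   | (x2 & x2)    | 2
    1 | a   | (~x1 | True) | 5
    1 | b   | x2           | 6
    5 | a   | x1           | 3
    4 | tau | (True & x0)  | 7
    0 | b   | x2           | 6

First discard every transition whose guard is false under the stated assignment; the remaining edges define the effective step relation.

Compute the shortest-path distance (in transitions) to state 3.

BFS to 3:
  L0 = {0}
  L1 = {6}
  L2 = {1}
  L3 = {5}
  L4 = {2,3}
depth(3)=4, e.g. b·a·a·a

Answer: 4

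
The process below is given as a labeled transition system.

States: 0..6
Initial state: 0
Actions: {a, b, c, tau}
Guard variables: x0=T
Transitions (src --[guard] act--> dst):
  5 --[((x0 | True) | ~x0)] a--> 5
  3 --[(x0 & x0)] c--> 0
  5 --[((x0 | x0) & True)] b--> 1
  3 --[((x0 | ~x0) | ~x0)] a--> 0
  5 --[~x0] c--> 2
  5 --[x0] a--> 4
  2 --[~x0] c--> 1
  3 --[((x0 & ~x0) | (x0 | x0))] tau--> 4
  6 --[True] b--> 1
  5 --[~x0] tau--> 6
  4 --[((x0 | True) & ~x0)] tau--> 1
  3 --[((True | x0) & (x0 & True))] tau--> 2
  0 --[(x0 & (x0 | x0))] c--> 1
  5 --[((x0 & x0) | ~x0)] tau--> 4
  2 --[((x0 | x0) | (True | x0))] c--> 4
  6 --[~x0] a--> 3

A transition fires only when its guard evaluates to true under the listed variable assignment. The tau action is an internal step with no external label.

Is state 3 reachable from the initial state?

11 transition(s) survive guard evaluation.
L0 = {0}
L1 = {1}  cumulative {0,1}
Reach set: {0,1}

Answer: UNREACHABLE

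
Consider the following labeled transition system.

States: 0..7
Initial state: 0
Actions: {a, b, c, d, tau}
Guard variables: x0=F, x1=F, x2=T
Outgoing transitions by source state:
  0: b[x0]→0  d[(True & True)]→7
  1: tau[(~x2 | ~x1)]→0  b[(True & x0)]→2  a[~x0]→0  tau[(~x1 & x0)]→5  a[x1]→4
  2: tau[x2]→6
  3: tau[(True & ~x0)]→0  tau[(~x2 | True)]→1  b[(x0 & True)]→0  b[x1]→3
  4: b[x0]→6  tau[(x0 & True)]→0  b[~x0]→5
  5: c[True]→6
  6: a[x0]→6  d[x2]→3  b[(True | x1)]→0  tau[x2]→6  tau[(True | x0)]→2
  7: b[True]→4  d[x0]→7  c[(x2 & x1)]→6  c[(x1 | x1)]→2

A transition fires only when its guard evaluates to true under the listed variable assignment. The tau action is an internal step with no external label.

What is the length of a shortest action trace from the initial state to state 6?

Answer: 4

Analysis:
Layered search for 6:
  depth 0: {0}
  depth 1: {7}
  depth 2: {4}
  depth 3: {5}
  depth 4: {6}
first hit 6 at d=4 via d·b·b·c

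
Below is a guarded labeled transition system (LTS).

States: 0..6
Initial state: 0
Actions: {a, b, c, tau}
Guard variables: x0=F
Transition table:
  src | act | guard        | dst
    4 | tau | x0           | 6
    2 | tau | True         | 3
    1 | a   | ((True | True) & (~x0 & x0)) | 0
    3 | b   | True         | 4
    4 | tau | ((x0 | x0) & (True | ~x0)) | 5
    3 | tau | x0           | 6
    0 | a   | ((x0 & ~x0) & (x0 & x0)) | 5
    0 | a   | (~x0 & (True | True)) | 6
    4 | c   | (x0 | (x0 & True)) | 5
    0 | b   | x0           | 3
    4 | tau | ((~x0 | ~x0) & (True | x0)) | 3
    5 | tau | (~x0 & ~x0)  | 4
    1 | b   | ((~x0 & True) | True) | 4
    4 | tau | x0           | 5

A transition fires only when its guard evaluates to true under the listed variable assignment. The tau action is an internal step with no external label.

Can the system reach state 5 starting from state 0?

Guard filter leaves 6 enabled edge(s).
depth 0: {0}
depth 1: {6}  cumulative {0,6}
R = {0,6}

Answer: UNREACHABLE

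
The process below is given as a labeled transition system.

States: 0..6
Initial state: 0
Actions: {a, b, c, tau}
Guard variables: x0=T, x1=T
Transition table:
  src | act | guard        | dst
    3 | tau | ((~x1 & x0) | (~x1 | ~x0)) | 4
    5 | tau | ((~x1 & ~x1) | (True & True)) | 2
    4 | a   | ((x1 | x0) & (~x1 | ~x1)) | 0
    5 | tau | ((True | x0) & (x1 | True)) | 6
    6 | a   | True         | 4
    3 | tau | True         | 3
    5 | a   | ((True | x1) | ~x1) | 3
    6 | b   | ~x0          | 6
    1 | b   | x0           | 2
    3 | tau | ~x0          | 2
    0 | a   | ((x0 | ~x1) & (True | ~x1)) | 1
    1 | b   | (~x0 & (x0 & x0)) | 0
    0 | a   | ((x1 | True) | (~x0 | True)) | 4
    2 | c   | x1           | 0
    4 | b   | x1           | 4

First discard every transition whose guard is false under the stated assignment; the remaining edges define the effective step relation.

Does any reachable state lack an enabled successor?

Reach set: {0,1,2,4}
  0: a→1  a→4  [2 out]
  1: b→2  [1 out]
  2: c→0  [1 out]
  4: b→4  [1 out]

Answer: DEADLOCK-FREE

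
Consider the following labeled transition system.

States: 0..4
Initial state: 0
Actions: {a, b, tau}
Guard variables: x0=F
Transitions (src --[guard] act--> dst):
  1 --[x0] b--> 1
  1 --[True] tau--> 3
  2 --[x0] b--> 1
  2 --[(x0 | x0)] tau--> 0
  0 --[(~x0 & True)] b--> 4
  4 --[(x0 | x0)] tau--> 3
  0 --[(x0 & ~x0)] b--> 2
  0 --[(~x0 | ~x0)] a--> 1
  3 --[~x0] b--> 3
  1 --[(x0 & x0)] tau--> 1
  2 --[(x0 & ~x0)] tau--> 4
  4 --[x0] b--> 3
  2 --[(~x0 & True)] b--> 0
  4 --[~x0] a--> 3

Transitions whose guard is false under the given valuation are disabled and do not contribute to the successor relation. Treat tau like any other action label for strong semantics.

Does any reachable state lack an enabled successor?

Answer: DEADLOCK-FREE

Working:
R = {0,1,3,4}
  0: a→1  b→4  [2 out]
  1: tau→3  [1 out]
  3: b→3  [1 out]
  4: a→3  [1 out]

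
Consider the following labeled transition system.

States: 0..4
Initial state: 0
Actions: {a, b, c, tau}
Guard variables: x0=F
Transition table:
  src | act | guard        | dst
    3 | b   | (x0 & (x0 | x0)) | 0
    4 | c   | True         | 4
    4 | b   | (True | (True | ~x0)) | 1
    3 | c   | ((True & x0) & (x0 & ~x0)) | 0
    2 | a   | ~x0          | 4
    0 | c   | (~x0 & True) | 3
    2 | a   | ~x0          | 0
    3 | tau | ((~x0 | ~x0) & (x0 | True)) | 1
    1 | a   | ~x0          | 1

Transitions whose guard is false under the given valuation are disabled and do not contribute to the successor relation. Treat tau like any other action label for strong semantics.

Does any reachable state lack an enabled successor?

R = {0,1,3}
  0: c→3  [deg 1]
  1: a→1  [deg 1]
  3: tau→1  [deg 1]

Answer: DEADLOCK-FREE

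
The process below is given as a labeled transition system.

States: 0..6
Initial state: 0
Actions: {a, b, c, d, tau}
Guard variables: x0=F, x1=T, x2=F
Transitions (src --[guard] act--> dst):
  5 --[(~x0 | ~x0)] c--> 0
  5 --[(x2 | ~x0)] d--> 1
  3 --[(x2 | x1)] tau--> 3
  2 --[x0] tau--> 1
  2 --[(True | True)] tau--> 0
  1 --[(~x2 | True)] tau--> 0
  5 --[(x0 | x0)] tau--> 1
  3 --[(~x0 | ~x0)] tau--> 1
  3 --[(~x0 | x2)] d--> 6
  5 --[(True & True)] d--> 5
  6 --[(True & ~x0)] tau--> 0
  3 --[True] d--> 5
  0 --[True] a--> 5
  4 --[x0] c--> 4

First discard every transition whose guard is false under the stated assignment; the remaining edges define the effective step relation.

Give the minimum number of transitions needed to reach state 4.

Answer: UNREACHABLE

Trace:
Layered search for 4:
  L0 = {0}
  L1 = {5}
  L2 = {1}
4 never appears.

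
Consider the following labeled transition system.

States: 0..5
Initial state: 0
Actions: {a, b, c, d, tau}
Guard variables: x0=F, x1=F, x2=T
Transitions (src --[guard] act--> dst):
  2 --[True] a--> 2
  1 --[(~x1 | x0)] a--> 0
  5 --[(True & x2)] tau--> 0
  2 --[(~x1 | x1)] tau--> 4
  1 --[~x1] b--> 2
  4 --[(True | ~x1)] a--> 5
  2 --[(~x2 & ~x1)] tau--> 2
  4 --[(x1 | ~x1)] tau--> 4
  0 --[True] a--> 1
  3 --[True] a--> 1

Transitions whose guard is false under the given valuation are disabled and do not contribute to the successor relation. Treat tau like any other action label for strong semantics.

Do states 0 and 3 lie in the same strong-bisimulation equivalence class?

Compute ~ classes (split until stable):
  round 0: {{0,1,2,3,4,5}}
  round 1: {{0,3},{1},{2,4},{5}}
  round 2: {{0,3},{1},{2},{4},{5}}
5 equivalence class(es) (converged in 3)
class of 0: {0,3}; class of 3: {0,3}

Answer: BISIMILAR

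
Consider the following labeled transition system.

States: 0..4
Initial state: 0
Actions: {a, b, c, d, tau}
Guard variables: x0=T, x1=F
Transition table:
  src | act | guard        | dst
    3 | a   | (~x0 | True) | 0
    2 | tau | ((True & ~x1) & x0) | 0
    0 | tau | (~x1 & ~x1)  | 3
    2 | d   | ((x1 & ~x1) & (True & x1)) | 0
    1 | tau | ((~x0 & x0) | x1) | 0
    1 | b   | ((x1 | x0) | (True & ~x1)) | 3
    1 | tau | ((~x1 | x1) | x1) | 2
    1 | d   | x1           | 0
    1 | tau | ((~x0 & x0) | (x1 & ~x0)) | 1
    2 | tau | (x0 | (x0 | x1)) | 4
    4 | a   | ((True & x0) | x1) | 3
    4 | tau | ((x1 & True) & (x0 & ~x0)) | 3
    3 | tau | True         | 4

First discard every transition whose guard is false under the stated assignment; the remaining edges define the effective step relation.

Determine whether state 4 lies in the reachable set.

Guard filter leaves 8 enabled edge(s).
depth 0: {0}
depth 1: {3}  total {0,3}
depth 2: {4}  total {0,3,4}
R = {0,3,4}
witness 4: tau·tau

Answer: REACHABLE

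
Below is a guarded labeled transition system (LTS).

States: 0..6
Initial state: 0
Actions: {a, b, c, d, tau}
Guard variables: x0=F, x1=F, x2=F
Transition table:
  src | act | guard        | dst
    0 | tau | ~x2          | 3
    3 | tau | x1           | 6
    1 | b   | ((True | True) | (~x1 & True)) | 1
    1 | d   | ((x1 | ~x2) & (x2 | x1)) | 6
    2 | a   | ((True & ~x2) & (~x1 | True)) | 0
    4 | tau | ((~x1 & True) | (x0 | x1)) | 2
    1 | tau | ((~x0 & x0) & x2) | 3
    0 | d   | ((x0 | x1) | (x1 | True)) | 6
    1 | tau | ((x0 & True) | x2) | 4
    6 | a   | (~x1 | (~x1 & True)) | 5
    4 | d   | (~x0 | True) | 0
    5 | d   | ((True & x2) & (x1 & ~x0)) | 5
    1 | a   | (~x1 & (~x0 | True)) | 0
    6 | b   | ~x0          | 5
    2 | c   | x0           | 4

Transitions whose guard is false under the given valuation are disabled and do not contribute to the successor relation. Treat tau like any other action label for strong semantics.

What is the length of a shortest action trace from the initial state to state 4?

BFS to 4:
  Layer 0: {0}
  Layer 1: {3,6}
  Layer 2: {5}
4 never appears.

Answer: UNREACHABLE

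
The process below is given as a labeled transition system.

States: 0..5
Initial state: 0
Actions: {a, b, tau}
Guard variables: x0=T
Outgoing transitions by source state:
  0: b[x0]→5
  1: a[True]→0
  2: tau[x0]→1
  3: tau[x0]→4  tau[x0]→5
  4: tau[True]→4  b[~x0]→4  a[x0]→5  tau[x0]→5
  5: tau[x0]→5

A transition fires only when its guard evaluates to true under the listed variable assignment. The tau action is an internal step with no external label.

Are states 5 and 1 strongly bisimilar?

Refine partition for ~:
  round 0: {{0,1,2,3,4,5}}
  round 1: {{0},{1},{2,3,5},{4}}
  round 2: {{0},{1},{2},{3},{4},{5}}
Fixed point at round 3; 6 class(es).
5∈{5}, 1∈{1}

Answer: NOT BISIMILAR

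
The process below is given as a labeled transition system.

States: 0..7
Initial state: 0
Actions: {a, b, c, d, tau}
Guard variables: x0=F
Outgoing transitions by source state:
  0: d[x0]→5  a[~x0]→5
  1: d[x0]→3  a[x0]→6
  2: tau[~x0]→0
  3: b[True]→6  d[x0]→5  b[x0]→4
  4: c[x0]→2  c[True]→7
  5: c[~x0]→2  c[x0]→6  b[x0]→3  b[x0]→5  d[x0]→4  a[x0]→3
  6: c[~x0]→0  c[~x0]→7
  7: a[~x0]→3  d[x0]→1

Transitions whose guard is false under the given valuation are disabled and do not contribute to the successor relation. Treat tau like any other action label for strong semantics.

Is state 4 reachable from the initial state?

Answer: UNREACHABLE

Working:
Guard filter leaves 8 enabled edge(s).
L0 = {0}
L1 = {5}  now seen {0,5}
L2 = {2}  now seen {0,2,5}
Reachable = {0,2,5}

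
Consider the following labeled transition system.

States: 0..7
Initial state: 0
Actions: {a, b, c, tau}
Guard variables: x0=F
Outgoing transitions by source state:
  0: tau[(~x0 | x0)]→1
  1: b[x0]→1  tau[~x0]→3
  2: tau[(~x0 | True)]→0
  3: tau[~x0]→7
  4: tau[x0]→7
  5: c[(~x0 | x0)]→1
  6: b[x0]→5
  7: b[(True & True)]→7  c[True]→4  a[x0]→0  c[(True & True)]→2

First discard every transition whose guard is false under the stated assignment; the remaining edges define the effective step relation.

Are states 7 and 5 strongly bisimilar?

Compute ~ classes (split until stable):
  P[0] = {{0,1,2,3,4,5,6,7}}
  P[1] = {{0,1,2,3},{4,6},{5},{7}}
  P[2] = {{0,1,2},{3},{4,6},{5},{7}}
  P[3] = {{0,2},{1},{3},{4,6},{5},{7}}
  P[4] = {{0},{1},{2},{3},{4,6},{5},{7}}
stable after 5 split(s): 7 block(s)
[7]={7}  [5]={5}

Answer: NOT BISIMILAR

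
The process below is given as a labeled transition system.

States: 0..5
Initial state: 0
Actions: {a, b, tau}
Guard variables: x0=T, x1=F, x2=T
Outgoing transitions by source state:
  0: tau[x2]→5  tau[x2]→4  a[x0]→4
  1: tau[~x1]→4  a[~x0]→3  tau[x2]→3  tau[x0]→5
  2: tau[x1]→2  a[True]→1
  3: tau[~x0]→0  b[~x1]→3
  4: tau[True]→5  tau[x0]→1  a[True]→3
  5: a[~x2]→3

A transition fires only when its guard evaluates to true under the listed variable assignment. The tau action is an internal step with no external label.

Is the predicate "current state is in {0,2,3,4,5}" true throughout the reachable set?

Answer: INVARIANT VIOLATED at state 1

Analysis:
Safe = {0,2,3,4,5}
Reachable = {0,1,3,4,5}
  0: ok
  1: VIOLATES
  3: ok
  4: ok
  5: ok
reach 1 via tau·tau — violates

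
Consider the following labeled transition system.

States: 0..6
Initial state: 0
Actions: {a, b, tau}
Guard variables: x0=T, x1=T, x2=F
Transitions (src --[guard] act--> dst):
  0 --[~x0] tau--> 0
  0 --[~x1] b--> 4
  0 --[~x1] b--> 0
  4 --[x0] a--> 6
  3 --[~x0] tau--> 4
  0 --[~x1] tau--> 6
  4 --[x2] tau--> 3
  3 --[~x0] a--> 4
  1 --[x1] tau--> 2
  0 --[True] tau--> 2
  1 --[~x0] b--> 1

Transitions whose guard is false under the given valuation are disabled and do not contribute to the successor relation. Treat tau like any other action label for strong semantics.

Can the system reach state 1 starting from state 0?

Answer: UNREACHABLE

Analysis:
3 transition(s) survive guard evaluation.
depth 0: {0}
depth 1: {2}  total {0,2}
Reachable = {0,2}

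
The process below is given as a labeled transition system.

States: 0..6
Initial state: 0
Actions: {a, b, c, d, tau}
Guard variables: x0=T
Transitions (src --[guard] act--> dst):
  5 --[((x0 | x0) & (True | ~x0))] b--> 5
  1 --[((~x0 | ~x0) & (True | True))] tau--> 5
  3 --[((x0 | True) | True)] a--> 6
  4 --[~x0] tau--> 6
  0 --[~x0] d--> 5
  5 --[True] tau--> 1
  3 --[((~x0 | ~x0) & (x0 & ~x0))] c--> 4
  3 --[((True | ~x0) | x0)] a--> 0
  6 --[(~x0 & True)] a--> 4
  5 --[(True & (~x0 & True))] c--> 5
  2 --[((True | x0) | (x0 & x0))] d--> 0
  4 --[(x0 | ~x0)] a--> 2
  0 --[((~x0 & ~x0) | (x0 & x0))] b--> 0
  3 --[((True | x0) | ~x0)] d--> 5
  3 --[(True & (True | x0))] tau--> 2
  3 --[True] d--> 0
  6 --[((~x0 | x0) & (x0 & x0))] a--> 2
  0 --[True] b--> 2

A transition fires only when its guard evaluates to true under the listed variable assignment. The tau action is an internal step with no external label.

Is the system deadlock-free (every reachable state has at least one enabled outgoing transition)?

Answer: DEADLOCK-FREE

Analysis:
Reach set: {0,2}
  0: b→0  b→2  [2 exit(s)]
  2: d→0  [1 exit(s)]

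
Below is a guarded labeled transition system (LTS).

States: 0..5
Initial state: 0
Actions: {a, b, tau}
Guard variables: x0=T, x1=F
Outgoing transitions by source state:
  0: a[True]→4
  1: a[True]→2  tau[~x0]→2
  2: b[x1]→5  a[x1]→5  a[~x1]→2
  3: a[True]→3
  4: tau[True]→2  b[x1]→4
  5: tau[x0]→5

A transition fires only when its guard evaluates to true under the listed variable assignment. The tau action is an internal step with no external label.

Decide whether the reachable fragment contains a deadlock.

Answer: DEADLOCK-FREE

Working:
Reachable = {0,2,4}
  0: a→4  [deg 1]
  2: a→2  [deg 1]
  4: tau→2  [deg 1]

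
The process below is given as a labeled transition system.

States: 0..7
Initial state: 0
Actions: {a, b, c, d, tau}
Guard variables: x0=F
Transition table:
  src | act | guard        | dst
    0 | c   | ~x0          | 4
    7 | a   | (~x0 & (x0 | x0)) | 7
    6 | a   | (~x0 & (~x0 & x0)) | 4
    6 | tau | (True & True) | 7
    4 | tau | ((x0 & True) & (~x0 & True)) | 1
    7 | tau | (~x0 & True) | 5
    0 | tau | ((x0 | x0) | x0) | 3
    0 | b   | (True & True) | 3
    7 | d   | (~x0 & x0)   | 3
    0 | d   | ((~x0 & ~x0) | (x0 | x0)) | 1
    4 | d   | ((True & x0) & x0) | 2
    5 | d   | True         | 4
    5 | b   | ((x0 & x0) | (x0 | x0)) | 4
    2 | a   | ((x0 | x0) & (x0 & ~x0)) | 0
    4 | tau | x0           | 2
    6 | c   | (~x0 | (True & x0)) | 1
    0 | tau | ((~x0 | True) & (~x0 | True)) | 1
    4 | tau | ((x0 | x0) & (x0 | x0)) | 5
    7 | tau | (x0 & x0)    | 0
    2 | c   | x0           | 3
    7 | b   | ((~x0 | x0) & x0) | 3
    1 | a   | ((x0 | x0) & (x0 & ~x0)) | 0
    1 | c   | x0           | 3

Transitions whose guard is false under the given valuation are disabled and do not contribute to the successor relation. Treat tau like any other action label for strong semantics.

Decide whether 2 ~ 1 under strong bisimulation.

Answer: BISIMILAR

Analysis:
Bisimulation quotient by refinement:
  round 0: {{0,1,2,3,4,5,6,7}}
  round 1: {{0},{1,2,3,4},{5},{6},{7}}
stable after 2 split(s): 5 block(s)
[2]={1,2,3,4}  [1]={1,2,3,4}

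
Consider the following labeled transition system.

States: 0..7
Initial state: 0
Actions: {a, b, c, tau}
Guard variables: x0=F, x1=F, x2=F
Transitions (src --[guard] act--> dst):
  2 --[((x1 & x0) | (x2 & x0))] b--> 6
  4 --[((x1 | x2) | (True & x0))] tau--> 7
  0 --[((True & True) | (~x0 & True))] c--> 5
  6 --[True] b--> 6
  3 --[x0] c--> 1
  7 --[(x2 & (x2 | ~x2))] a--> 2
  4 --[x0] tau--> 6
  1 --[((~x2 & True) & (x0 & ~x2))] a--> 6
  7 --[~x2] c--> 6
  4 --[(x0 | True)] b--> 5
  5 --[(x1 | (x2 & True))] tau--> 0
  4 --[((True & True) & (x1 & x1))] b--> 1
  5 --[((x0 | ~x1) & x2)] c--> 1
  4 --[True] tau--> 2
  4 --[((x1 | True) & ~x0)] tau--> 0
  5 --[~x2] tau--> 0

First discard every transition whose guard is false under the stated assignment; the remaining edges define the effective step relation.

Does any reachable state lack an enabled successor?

Reachable = {0,5}
  0: c→5  [1 out]
  5: tau→0  [1 out]

Answer: DEADLOCK-FREE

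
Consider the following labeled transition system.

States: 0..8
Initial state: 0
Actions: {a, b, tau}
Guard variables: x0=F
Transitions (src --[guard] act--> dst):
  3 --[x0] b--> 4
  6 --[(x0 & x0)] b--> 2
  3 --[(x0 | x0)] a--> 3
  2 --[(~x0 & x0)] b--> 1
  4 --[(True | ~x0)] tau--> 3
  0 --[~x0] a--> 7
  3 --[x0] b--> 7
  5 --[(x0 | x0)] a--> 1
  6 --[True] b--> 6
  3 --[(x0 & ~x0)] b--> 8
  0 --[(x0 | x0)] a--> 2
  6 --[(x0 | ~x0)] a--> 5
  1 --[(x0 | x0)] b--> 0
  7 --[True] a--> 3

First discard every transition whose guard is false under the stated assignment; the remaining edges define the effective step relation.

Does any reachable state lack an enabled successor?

Reachable = {0,3,7}
  0: a→7  [1 exit(s)]
  3: ∅  [STUCK]
  7: a→3  [1 exit(s)]
witness 3: a·a

Answer: DEADLOCK at state 3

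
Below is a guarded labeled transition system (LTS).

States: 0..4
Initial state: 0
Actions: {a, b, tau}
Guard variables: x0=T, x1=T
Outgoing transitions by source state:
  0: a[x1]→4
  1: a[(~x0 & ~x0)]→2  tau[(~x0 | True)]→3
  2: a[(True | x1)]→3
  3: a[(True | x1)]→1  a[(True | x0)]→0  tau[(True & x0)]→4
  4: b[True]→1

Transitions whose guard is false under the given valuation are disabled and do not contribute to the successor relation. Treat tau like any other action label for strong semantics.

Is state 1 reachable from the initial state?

After dropping false guards: 7 live edges.
Layer 0: {0}
Layer 1: {4}  cumulative {0,4}
Layer 2: {1}  cumulative {0,1,4}
Layer 3: {3}  cumulative {0,1,3,4}
Reachable = {0,1,3,4}
trace reaching 1: a·b

Answer: REACHABLE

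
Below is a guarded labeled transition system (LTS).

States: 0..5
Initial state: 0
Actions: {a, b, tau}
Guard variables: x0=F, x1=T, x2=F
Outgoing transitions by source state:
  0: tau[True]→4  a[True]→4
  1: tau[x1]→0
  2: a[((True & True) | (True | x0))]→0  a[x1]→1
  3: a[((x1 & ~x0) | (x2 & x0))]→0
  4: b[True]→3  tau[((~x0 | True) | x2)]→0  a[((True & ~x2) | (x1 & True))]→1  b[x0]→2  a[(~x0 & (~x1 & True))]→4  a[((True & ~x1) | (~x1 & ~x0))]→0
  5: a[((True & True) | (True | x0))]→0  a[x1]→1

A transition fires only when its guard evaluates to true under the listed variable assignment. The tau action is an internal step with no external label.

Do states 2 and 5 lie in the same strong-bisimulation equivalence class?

Answer: BISIMILAR

Analysis:
Bisimulation quotient by refinement:
  π0 = {{0,1,2,3,4,5}}
  π1 = {{0},{1},{2,3,5},{4}}
  π2 = {{0},{1},{2,5},{3},{4}}
5 equivalence class(es) (converged in 3)
class of 2: {2,5}; class of 5: {2,5}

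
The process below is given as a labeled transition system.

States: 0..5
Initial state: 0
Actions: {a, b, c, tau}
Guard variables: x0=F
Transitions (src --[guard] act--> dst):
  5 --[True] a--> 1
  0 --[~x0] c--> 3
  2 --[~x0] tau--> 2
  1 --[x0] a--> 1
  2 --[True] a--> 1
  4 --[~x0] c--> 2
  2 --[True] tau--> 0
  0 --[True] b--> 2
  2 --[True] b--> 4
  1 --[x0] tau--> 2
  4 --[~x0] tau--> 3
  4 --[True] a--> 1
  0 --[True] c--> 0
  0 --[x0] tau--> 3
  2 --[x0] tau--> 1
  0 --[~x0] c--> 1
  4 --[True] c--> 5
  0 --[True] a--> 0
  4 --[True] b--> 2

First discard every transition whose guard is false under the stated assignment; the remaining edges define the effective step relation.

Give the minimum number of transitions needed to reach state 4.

Answer: 2

Trace:
Breadth-first toward 4:
  L0 = {0}
  L1 = {1,2,3}
  L2 = {4}
4 enters at depth 2; path b·b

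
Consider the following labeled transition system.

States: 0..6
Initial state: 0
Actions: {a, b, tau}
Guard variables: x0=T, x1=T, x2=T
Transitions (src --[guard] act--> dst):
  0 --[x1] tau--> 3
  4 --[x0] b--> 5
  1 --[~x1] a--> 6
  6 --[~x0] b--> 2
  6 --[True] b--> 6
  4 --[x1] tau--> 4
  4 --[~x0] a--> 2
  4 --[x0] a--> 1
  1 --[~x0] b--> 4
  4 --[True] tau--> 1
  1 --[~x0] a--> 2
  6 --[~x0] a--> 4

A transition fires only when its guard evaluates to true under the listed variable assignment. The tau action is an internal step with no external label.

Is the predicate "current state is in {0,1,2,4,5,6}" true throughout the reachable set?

Inv-set: {0,1,2,4,5,6}
Reachable = {0,3}
  0: ok
  3: outside
witness against invariant: tau → 3

Answer: INVARIANT VIOLATED at state 3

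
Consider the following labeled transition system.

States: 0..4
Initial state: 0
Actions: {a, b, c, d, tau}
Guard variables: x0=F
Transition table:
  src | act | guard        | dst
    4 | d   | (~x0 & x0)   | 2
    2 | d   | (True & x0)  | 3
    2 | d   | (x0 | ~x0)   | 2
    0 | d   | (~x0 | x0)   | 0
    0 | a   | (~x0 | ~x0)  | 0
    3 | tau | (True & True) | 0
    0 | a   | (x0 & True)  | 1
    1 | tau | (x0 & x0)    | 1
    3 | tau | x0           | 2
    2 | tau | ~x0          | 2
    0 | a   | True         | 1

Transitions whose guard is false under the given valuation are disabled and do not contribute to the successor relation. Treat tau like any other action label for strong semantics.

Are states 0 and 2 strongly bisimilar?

Compute ~ classes (split until stable):
  P[0] = {{0,1,2,3,4}}
  P[1] = {{0},{1,4},{2},{3}}
stable after 2 split(s): 4 block(s)
[0]={0}  [2]={2}

Answer: NOT BISIMILAR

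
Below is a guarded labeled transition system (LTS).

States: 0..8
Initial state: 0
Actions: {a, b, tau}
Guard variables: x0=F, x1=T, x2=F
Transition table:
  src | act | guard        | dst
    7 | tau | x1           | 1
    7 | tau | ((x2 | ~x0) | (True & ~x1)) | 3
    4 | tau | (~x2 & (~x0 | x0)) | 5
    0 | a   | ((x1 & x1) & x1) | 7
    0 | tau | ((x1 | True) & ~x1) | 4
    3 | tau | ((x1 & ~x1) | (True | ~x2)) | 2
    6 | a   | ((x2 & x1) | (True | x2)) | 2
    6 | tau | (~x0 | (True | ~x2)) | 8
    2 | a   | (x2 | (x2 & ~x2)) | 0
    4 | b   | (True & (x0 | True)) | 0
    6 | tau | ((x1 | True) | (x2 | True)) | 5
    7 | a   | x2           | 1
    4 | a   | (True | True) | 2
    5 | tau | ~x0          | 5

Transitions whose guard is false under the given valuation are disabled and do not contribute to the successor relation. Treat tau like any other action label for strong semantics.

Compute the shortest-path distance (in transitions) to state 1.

Answer: 2

Analysis:
Breadth-first toward 1:
  depth 0: {0}
  depth 1: {7}
  depth 2: {1,3}
depth(1)=2, e.g. a·tau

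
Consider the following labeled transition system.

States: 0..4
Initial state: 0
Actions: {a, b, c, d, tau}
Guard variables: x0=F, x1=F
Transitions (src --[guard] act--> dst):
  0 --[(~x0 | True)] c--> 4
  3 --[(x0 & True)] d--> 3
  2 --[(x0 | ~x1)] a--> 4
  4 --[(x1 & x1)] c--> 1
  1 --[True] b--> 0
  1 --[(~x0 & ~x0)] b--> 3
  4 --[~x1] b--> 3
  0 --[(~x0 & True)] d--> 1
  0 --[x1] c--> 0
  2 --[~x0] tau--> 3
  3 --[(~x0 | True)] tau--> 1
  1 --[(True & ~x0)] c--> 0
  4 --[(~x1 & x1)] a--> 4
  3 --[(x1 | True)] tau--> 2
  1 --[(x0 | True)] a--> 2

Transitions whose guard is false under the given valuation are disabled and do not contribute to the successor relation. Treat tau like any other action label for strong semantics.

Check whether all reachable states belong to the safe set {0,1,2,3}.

Inv-set: {0,1,2,3}
Reach set: {0,1,2,3,4}
  0: ✓
  1: ✓
  2: ✓
  3: ✓
  4: ✗ unsafe
reach 4 via c — violates

Answer: INVARIANT VIOLATED at state 4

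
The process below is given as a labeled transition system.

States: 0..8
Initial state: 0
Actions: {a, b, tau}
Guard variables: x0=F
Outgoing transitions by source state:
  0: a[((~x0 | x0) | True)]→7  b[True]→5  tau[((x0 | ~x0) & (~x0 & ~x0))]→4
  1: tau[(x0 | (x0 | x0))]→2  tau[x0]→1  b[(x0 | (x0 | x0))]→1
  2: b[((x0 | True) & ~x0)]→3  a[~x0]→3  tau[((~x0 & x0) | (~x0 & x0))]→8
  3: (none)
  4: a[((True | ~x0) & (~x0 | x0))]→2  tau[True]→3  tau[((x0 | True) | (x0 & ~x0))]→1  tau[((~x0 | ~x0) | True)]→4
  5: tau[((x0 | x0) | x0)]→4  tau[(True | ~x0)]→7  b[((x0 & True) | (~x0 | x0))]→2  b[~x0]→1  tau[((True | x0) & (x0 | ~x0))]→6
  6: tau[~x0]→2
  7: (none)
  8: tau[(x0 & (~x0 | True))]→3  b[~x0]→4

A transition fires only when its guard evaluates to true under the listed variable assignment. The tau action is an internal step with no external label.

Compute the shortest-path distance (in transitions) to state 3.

Answer: 2

Analysis:
Breadth-first toward 3:
  Layer 0: {0}
  Layer 1: {4,5,7}
  Layer 2: {1,2,3,6}
3 enters at depth 2; path tau·tau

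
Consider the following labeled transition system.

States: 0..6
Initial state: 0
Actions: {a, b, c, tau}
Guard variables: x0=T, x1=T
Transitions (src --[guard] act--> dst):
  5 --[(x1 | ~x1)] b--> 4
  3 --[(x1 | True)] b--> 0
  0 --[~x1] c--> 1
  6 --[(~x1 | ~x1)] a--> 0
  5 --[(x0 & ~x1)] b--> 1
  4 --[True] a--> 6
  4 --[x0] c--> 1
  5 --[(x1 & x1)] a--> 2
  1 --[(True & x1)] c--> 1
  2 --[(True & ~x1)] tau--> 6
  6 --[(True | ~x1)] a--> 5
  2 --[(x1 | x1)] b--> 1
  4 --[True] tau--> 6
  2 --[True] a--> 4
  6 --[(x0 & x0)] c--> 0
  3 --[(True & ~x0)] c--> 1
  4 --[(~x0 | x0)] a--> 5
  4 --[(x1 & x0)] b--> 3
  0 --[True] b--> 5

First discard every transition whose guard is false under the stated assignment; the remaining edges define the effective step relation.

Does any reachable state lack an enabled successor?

R = {0,1,2,3,4,5,6}
  0: b→5  [1 exit(s)]
  1: c→1  [1 exit(s)]
  2: a→4  b→1  [2 exit(s)]
  3: b→0  [1 exit(s)]
  4: a→5  a→6  b→3  c→1  tau→6  [5 exit(s)]
  5: a→2  b→4  [2 exit(s)]
  6: a→5  c→0  [2 exit(s)]

Answer: DEADLOCK-FREE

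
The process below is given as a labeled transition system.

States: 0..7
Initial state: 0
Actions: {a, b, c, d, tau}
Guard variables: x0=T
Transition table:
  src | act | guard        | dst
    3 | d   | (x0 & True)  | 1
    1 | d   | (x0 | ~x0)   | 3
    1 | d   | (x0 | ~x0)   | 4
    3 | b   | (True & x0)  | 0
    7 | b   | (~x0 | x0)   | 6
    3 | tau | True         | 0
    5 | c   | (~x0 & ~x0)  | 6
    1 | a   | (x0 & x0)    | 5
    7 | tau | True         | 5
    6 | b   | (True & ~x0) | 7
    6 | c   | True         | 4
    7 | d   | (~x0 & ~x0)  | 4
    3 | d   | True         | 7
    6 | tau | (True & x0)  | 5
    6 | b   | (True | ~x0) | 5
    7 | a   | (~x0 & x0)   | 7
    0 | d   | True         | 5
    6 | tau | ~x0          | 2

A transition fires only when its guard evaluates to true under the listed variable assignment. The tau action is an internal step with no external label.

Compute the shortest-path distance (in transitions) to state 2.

Answer: UNREACHABLE

Analysis:
Breadth-first toward 2:
  L0 = {0}
  L1 = {5}
2 never appears.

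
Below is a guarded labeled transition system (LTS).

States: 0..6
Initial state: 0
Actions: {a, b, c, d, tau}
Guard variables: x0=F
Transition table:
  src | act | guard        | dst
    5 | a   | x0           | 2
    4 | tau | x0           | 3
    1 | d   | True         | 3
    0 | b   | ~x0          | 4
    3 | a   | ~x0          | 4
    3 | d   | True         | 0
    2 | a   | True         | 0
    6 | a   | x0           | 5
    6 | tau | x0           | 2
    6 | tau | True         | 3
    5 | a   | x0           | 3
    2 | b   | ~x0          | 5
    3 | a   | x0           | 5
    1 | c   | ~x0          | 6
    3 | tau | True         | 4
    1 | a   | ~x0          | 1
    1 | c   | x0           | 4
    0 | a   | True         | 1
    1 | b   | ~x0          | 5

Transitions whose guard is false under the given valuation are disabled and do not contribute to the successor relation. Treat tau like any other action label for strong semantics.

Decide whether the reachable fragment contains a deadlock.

Reach set: {0,1,3,4,5,6}
  0: a→1  b→4  [2 exit(s)]
  1: a→1  b→5  c→6  d→3  [4 exit(s)]
  3: a→4  d→0  tau→4  [3 exit(s)]
  4: ∅  [STUCK]
  5: ∅  [STUCK]
  6: tau→3  [1 exit(s)]
Path to 4: b

Answer: DEADLOCK at state 4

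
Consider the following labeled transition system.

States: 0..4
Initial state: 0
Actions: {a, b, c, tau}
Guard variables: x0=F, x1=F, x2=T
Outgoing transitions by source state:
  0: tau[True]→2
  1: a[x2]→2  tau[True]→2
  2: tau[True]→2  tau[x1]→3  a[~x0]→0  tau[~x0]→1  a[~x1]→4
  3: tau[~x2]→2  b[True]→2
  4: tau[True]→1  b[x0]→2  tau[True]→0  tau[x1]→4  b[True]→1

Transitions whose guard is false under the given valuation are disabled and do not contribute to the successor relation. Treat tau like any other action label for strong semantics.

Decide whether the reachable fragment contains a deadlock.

Reach set: {0,1,2,4}
  0: tau→2  [deg 1]
  1: a→2  tau→2  [deg 2]
  2: a→0  a→4  tau→1  tau→2  [deg 4]
  4: b→1  tau→0  tau→1  [deg 3]

Answer: DEADLOCK-FREE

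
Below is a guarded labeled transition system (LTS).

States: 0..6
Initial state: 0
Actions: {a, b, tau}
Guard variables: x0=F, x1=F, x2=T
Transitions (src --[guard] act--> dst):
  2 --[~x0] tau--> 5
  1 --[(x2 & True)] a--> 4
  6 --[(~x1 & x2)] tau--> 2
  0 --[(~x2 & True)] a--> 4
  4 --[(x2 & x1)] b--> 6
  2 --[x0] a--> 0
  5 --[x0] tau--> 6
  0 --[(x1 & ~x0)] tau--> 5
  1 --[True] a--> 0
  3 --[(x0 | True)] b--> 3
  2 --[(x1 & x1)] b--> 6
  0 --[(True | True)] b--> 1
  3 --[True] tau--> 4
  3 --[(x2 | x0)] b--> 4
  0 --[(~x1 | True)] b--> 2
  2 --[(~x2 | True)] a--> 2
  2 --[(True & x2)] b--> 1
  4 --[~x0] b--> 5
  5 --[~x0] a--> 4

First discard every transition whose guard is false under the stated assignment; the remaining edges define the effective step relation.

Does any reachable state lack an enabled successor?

Answer: DEADLOCK-FREE

Trace:
Reachable = {0,1,2,4,5}
  0: b→1  b→2  [deg 2]
  1: a→0  a→4  [deg 2]
  2: a→2  b→1  tau→5  [deg 3]
  4: b→5  [deg 1]
  5: a→4  [deg 1]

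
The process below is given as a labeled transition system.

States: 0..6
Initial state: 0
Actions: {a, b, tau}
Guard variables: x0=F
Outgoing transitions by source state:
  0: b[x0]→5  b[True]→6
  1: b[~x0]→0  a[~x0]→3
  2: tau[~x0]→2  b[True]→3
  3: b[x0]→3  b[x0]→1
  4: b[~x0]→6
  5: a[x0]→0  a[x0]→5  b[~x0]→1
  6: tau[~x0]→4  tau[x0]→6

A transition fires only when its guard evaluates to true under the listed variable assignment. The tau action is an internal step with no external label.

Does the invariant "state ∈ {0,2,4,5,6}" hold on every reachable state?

Answer: INVARIANT HOLDS

Working:
Inv-set: {0,2,4,5,6}
Reach set: {0,4,6}
  0: ok
  4: ok
  6: ok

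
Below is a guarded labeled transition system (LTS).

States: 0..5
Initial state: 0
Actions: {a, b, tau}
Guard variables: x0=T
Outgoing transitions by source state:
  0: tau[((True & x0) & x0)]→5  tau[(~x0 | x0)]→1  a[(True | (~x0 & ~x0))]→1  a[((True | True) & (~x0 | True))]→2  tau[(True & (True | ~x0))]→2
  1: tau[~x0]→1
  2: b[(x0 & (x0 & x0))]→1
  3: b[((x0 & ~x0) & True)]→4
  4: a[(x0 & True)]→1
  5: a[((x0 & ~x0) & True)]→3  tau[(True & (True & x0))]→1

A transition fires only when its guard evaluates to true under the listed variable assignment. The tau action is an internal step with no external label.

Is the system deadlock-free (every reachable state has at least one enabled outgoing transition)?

Reachable = {0,1,2,5}
  0: a→1  a→2  tau→1  tau→2  tau→5  [5 exit(s)]
  1: ∅  [no exit]
  2: b→1  [1 exit(s)]
  5: tau→1  [1 exit(s)]
witness 1: tau

Answer: DEADLOCK at state 1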